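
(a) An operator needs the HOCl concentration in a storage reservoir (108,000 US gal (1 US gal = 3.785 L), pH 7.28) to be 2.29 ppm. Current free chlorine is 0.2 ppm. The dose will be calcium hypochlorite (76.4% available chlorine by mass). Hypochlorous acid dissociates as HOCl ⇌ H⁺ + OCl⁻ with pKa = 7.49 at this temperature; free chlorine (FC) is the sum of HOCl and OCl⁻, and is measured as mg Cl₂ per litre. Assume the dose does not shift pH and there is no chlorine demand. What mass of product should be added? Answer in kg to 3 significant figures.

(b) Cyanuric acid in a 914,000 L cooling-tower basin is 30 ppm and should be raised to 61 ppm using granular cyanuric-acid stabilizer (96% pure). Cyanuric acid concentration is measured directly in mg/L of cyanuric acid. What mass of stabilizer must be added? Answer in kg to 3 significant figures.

(a) 1.87 kg; (b) 29.5 kg

(a) Volume: 108,000 US gal × 3.785 L/gal = 408,780 L.
(a) [OCl⁻]/[HOCl] = 10^(pH − pKa) = 10^(7.28 − 7.49) = 0.6166; fraction as HOCl = 1/(1 + 0.6166) = 0.6186.
(a) Free chlorine required for 2.29 ppm HOCl: 2.29 / 0.6186 = 3.702 ppm.
(a) FC to add: 3.702 − 0.2 = 3.502 mg/L as Cl₂.
(a) Cl₂ equivalent: 3.502 mg/L × 408,780 L = 1432 g.
(a) Product at 76.4% available Cl: 1432 / 0.764 = 1874 g.

(b) CYA to add: (61 − 30) = 31 mg/L × 914,000 L = 28,330 g cyanuric acid.
(b) At 96% purity: 28,330 / 0.96 = 29,510 g product.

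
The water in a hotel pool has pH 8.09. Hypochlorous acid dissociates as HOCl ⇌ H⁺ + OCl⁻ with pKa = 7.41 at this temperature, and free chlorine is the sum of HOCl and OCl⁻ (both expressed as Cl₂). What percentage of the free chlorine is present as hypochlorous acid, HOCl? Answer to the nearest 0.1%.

[OCl⁻]/[HOCl] = 10^(pH − pKa) = 10^(8.09 − 7.41) = 10^0.68 = 4.786.
Fraction as HOCl = 1 / (1 + 4.786) = 0.1728.

17.3%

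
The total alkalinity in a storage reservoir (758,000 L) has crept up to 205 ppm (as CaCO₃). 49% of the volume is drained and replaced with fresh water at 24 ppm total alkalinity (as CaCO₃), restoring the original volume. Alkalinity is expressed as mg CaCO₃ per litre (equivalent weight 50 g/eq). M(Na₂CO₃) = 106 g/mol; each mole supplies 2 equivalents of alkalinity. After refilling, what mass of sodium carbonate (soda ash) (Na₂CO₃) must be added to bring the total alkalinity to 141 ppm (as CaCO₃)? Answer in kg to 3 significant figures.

19.8 kg

After draining 49% and refilling: 205 × 0.51 + 24 × 0.49 = 116.31 ppm.
Deficit to target: 141 − 116.31 = 24.69 mg/L.
As CaCO₃: 24.69 mg/L × 758,000 L = 18,720 g; ÷ 50 g/eq ÷ 2 = 187.2 mol Na₂CO₃.
Mass: 187.2 × 106 = 19,840 g.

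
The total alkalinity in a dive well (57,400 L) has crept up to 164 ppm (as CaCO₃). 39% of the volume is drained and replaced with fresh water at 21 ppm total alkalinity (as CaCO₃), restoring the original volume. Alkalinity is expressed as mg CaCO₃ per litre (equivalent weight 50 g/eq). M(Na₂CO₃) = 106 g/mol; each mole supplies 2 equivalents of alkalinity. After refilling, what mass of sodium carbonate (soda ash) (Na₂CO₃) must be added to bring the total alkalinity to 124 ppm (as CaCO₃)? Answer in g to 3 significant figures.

960 g

After draining 39% and refilling: 164 × 0.61 + 21 × 0.39 = 108.23 ppm.
Deficit to target: 124 − 108.23 = 15.77 mg/L.
As CaCO₃: 15.77 mg/L × 57,400 L = 905.2 g; ÷ 50 g/eq ÷ 2 = 9.052 mol Na₂CO₃.
Mass: 9.052 × 106 = 959.5 g.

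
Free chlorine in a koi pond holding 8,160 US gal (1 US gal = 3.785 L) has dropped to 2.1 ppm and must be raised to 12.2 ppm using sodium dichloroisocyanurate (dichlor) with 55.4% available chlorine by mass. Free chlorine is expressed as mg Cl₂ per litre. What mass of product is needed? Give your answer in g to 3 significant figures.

Volume: 8,160 US gal × 3.785 L/gal = 30,886 L.
Chlorine deficit: 12.2 − 2.1 = 10.1 ppm = 10.1 mg/L as Cl₂.
Cl₂ equivalent needed: 10.1 mg/L × 30,886 L = 311,900 mg = 311.9 g.
Product at 55.4% available chlorine: 311.9 / 0.554 = 563.1 g.

563 g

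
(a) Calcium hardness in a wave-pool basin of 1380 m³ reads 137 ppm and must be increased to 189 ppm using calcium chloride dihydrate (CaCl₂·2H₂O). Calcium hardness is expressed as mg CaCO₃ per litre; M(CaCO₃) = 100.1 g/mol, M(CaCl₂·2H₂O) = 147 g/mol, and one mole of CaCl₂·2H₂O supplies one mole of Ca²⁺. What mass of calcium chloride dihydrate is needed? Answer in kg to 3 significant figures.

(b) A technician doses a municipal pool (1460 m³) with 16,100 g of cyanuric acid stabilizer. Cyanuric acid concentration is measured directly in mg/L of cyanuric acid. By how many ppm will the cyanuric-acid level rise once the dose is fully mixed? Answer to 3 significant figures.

(a) Volume: 1380 m³ = 1,380,000 L.
(a) Hardness to add: (189 − 137) = 52 mg/L as CaCO₃ × 1,380,000 L = 71,760 g as CaCO₃.
(a) Moles of Ca²⁺ (1 mol Ca²⁺ ≡ 1 mol CaCO₃): 71,760 / 100.1 g/mol = 716.9 mol.
(a) Mass of CaCl₂·2H₂O: 716.9 × 147 = 105,400 g.

(b) Volume: 1460 m³ = 1,460,000 L.
(b) Rise: 16,100 g / 1,460,000 L × 1000 = 11.03 mg/L.

(a) 105 kg; (b) 11.0 ppm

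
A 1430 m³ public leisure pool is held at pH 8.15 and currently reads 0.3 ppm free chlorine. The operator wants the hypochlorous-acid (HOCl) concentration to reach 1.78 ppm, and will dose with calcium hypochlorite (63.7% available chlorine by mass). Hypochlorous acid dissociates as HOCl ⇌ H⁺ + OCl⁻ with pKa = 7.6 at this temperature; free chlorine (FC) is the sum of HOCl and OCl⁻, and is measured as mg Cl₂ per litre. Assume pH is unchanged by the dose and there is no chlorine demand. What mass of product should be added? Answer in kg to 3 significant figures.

Volume: 1430 m³ = 1,430,000 L.
[OCl⁻]/[HOCl] = 10^(pH − pKa) = 10^(8.15 − 7.6) = 3.548; fraction as HOCl = 1/(1 + 3.548) = 0.2199.
Free chlorine required for 1.78 ppm HOCl: 1.78 / 0.2199 = 8.096 ppm.
FC to add: 8.096 − 0.3 = 7.796 mg/L as Cl₂.
Cl₂ equivalent: 7.796 mg/L × 1,430,000 L = 11,150 g.
Product at 63.7% available Cl: 11,150 / 0.637 = 17,500 g.

17.5 kg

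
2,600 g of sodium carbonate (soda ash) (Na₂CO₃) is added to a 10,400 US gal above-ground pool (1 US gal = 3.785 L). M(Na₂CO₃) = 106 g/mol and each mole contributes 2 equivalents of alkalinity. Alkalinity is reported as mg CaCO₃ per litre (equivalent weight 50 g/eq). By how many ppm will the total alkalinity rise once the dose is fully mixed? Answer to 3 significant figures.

Volume: 10,400 US gal × 3.785 L/gal = 39,364 L.
Moles of Na₂CO₃: 2,600 g ÷ 106 g/mol = 24.53 mol → 49.06 eq of alkalinity.
As CaCO₃: 49.06 eq × 50 g/eq = 2453 g.
Rise: 2453 g / 39,364 L × 1000 = 62.31 mg/L.

62.3 ppm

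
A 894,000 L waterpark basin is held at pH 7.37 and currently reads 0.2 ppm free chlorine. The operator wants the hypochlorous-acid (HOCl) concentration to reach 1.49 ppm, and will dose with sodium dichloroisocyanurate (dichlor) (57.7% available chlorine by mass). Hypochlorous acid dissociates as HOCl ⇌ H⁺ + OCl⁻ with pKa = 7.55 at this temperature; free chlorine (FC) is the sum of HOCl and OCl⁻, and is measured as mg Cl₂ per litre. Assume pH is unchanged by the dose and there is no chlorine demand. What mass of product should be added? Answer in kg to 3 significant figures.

[OCl⁻]/[HOCl] = 10^(pH − pKa) = 10^(7.37 − 7.55) = 0.6607; fraction as HOCl = 1/(1 + 0.6607) = 0.6022.
Free chlorine required for 1.49 ppm HOCl: 1.49 / 0.6022 = 2.474 ppm.
FC to add: 2.474 − 0.2 = 2.274 mg/L as Cl₂.
Cl₂ equivalent: 2.274 mg/L × 894,000 L = 2033 g.
Product at 57.7% available Cl: 2033 / 0.577 = 3524 g.

3.52 kg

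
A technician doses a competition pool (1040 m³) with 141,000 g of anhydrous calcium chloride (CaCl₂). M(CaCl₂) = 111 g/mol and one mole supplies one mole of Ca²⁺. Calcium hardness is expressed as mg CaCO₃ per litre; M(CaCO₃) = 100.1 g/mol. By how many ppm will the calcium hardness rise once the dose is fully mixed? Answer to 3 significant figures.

Volume: 1040 m³ = 1,040,000 L.
Moles of Ca²⁺: 141,000 g ÷ 111 g/mol = 1270 mol.
As CaCO₃: 1270 mol × 100.1 g/mol = 127,200 g.
Rise: 127,200 g / 1,040,000 L × 1000 = 122.3 mg/L.

122 ppm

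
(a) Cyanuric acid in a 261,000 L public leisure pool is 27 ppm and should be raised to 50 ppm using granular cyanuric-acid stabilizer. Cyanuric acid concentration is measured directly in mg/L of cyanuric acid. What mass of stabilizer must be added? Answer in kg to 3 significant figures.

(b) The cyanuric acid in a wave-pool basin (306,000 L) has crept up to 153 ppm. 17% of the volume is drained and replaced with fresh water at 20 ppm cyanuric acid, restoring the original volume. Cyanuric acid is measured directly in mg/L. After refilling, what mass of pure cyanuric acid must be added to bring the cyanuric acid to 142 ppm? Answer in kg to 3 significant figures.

(a) CYA to add: (50 − 27) = 23 mg/L × 261,000 L = 6003 g cyanuric acid.

(b) After draining 17% and refilling: 153 × 0.83 + 20 × 0.17 = 130.39 ppm.
(b) Deficit to target: 142 − 130.39 = 11.61 mg/L.
(b) Mass: 11.61 mg/L × 306,000 L = 3553 g cyanuric acid.

(a) 6.00 kg; (b) 3.55 kg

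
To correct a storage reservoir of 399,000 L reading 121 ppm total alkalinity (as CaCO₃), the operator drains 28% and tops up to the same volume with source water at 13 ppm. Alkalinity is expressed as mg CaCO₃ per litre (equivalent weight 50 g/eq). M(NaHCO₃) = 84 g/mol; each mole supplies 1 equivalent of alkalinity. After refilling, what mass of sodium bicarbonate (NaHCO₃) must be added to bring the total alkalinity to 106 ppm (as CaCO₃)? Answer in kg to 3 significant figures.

10.2 kg

After draining 28% and refilling: 121 × 0.72 + 13 × 0.28 = 90.76 ppm.
Deficit to target: 106 − 90.76 = 15.24 mg/L.
As CaCO₃: 15.24 mg/L × 399,000 L = 6081 g; ÷ 50 g/eq ÷ 1 = 121.6 mol NaHCO₃.
Mass: 121.6 × 84 = 10,220 g.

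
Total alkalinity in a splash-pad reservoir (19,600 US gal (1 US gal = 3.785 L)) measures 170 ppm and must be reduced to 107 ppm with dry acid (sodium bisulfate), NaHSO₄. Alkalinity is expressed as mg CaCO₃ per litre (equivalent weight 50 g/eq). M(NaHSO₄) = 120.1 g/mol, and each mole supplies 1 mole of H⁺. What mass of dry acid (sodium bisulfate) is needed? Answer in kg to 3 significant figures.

11.2 kg

Volume: 19,600 US gal × 3.785 L/gal = 74,186 L.
Alkalinity to neutralize: (170 − 107) = 63 mg/L as CaCO₃ × 74,186 L = 4674 g as CaCO₃.
Equivalents of H⁺ required: 4674 ÷ 50 g/eq = 93.47 eq = 93.47 mol NaHSO₄.
Mass of NaHSO₄: 93.47 × 120.1 = 11,230 g.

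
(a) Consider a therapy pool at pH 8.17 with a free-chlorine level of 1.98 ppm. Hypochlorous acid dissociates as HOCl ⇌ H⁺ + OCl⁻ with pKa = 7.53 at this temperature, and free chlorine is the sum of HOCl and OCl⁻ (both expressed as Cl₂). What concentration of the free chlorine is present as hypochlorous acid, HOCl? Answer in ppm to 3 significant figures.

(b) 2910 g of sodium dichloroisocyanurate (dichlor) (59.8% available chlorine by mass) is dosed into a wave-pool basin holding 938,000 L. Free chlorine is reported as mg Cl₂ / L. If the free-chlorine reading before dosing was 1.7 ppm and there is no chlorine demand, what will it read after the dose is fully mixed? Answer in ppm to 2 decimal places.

(a) 0.369 ppm; (b) 3.56 ppm

(a) [OCl⁻]/[HOCl] = 10^(pH − pKa) = 10^(8.17 − 7.53) = 10^0.64 = 4.365.
(a) Fraction as HOCl = 1 / (1 + 4.365) = 0.1864.
(a) HOCl = 0.1864 × 1.98 ppm = 0.369 ppm.

(b) Available chlorine delivered: 2910 g × 0.598 = 1740 g as Cl₂.
(b) Concentration rise: 1740 g / 938,000 L = 1.855 mg/L = 1.86 ppm.
(b) Final FC: 1.7 + 1.86 = 3.56 ppm.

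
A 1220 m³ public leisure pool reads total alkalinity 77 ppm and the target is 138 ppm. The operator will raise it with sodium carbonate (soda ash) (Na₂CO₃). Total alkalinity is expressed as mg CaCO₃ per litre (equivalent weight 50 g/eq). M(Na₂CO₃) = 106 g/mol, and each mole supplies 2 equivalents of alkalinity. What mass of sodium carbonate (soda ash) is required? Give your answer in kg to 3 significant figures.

Volume: 1220 m³ = 1,220,000 L.
Alkalinity to add: (138 − 77) = 61 mg/L as CaCO₃ × 1,220,000 L = 74,420 g as CaCO₃.
Equivalents: 74,420 g ÷ 50 g/eq = 1488 eq.
Each mole of Na₂CO₃ supplies 2 eq, so 1488 / 2 = 744.2 mol.
Mass: 744.2 mol × 106 g/mol = 78,890 g.

78.9 kg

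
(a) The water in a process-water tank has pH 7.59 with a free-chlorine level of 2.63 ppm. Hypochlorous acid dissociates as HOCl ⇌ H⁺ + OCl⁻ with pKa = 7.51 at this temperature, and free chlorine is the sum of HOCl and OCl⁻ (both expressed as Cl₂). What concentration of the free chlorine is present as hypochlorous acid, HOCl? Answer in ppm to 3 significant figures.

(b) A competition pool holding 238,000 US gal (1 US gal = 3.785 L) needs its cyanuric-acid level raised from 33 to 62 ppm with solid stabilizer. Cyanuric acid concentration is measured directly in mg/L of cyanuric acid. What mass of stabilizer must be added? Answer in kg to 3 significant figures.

(a) [OCl⁻]/[HOCl] = 10^(pH − pKa) = 10^(7.59 − 7.51) = 10^0.08 = 1.202.
(a) Fraction as HOCl = 1 / (1 + 1.202) = 0.4541.
(a) HOCl = 0.4541 × 2.63 ppm = 1.194 ppm.

(b) Volume: 238,000 US gal × 3.785 L/gal = 900,830 L.
(b) CYA to add: (62 − 33) = 29 mg/L × 900,830 L = 26,120 g cyanuric acid.

(a) 1.19 ppm; (b) 26.1 kg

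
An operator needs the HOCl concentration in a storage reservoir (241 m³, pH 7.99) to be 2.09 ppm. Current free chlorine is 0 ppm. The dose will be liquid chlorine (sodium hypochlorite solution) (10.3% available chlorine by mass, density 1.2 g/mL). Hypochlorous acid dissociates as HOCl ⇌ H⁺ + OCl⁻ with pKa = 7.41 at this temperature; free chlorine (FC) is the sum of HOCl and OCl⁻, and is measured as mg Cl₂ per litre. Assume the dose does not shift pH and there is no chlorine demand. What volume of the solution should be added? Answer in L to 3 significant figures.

Volume: 241 m³ = 241,000 L.
[OCl⁻]/[HOCl] = 10^(pH − pKa) = 10^(7.99 − 7.41) = 3.802; fraction as HOCl = 1/(1 + 3.802) = 0.2083.
Free chlorine required for 2.09 ppm HOCl: 2.09 / 0.2083 = 10.04 ppm.
FC to add: 10.04 − 0 = 10.04 mg/L as Cl₂.
Cl₂ equivalent: 10.04 mg/L × 241,000 L = 2419 g.
Product at 10.3% available Cl: 2419 / 0.103 = 23,480 g.
Volume: 23,480 g ÷ 1.2 g/mL = 19,570 mL.

19.6 L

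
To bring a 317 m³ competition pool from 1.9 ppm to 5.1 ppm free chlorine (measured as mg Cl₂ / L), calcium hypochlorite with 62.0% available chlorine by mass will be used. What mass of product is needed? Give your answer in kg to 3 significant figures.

Volume: 317 m³ = 317,000 L.
Chlorine deficit: 5.1 − 1.9 = 3.2 ppm = 3.2 mg/L as Cl₂.
Cl₂ equivalent needed: 3.2 mg/L × 317,000 L = 1,014,000 mg = 1014 g.
Product at 62.0% available chlorine: 1014 / 0.62 = 1636 g.

1.64 kg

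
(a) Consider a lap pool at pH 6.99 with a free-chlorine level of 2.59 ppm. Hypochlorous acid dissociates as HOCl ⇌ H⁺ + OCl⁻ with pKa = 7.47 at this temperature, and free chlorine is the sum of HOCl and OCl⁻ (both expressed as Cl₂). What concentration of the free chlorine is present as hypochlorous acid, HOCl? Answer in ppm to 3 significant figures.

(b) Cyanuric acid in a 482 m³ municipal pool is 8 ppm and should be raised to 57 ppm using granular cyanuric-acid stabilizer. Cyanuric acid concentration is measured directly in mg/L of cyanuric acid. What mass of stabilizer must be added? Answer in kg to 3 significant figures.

(a) 1.95 ppm; (b) 23.6 kg

(a) [OCl⁻]/[HOCl] = 10^(pH − pKa) = 10^(6.99 − 7.47) = 10^-0.48 = 0.3311.
(a) Fraction as HOCl = 1 / (1 + 0.3311) = 0.7512.
(a) HOCl = 0.7512 × 2.59 ppm = 1.946 ppm.

(b) Volume: 482 m³ = 482,000 L.
(b) CYA to add: (57 − 8) = 49 mg/L × 482,000 L = 23,620 g cyanuric acid.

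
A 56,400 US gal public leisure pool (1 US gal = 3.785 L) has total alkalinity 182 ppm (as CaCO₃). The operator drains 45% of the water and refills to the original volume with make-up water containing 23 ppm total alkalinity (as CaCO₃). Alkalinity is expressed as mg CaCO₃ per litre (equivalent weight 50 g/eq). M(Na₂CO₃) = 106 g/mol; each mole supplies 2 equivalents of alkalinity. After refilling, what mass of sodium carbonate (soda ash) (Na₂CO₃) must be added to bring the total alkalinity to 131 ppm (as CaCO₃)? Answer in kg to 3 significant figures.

4.65 kg

Volume: 56,400 US gal × 3.785 L/gal = 213,474 L.
After draining 45% and refilling: 182 × 0.55 + 23 × 0.45 = 110.45 ppm.
Deficit to target: 131 − 110.45 = 20.55 mg/L.
As CaCO₃: 20.55 mg/L × 213,474 L = 4387 g; ÷ 50 g/eq ÷ 2 = 43.87 mol Na₂CO₃.
Mass: 43.87 × 106 = 4650 g.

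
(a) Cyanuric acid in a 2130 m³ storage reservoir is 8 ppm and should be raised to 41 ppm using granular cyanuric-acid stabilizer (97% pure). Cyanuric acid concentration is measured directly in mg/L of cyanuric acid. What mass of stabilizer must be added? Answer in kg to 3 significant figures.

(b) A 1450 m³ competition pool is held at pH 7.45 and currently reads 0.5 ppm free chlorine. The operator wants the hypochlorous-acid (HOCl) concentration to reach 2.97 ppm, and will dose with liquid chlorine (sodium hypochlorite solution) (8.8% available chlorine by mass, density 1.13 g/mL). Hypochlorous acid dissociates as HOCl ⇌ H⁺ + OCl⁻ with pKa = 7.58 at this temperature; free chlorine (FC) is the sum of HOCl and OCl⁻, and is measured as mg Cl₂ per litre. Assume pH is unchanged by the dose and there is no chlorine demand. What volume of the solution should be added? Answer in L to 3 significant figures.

(a) 72.5 kg; (b) 68.1 L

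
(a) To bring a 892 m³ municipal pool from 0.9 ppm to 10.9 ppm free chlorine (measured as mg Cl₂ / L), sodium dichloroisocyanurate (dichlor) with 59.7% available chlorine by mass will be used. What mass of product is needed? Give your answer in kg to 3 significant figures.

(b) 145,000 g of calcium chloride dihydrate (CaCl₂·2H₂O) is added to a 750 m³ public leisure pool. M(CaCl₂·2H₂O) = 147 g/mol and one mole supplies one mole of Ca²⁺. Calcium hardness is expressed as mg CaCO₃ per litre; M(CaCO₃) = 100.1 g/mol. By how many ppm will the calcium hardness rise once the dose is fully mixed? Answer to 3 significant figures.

(a) 14.9 kg; (b) 132 ppm

(a) Volume: 892 m³ = 892,000 L.
(a) Chlorine deficit: 10.9 − 0.9 = 10 ppm = 10 mg/L as Cl₂.
(a) Cl₂ equivalent needed: 10 mg/L × 892,000 L = 8,920,000 mg = 8920 g.
(a) Product at 59.7% available chlorine: 8920 / 0.597 = 14,940 g.

(b) Volume: 750 m³ = 750,000 L.
(b) Moles of Ca²⁺: 145,000 g ÷ 147 g/mol = 986.4 mol.
(b) As CaCO₃: 986.4 mol × 100.1 g/mol = 98,740 g.
(b) Rise: 98,740 g / 750,000 L × 1000 = 131.7 mg/L.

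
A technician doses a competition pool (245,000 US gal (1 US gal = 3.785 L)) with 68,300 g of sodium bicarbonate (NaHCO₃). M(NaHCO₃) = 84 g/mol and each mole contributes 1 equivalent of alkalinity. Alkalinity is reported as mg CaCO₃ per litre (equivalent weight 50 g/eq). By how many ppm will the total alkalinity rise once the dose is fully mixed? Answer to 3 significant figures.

Volume: 245,000 US gal × 3.785 L/gal = 927,325 L.
Moles of NaHCO₃: 68,300 g ÷ 84 g/mol = 813.1 mol → 813.1 eq of alkalinity.
As CaCO₃: 813.1 eq × 50 g/eq = 40,650 g.
Rise: 40,650 g / 927,325 L × 1000 = 43.84 mg/L.

43.8 ppm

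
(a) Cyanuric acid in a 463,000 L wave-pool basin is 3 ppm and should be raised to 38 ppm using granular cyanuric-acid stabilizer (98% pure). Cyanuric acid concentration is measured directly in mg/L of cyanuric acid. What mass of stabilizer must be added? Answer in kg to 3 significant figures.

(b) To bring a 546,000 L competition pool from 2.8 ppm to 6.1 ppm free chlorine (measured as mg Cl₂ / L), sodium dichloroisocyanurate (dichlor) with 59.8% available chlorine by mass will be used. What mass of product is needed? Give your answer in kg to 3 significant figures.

(a) CYA to add: (38 − 3) = 35 mg/L × 463,000 L = 16,200 g cyanuric acid.
(a) At 98% purity: 16,200 / 0.98 = 16,540 g product.

(b) Chlorine deficit: 6.1 − 2.8 = 3.3 ppm = 3.3 mg/L as Cl₂.
(b) Cl₂ equivalent needed: 3.3 mg/L × 546,000 L = 1,802,000 mg = 1802 g.
(b) Product at 59.8% available chlorine: 1802 / 0.598 = 3013 g.

(a) 16.5 kg; (b) 3.01 kg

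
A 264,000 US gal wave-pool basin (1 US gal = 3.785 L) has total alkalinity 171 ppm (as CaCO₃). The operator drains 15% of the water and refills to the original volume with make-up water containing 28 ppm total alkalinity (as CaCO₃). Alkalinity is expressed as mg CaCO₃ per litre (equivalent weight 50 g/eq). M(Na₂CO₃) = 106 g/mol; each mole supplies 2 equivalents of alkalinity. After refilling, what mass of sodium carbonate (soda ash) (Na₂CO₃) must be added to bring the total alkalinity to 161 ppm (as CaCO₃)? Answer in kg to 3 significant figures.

12.1 kg

Volume: 264,000 US gal × 3.785 L/gal = 999,240 L.
After draining 15% and refilling: 171 × 0.85 + 28 × 0.15 = 149.55 ppm.
Deficit to target: 161 − 149.55 = 11.45 mg/L.
As CaCO₃: 11.45 mg/L × 999,240 L = 11,440 g; ÷ 50 g/eq ÷ 2 = 114.4 mol Na₂CO₃.
Mass: 114.4 × 106 = 12,130 g.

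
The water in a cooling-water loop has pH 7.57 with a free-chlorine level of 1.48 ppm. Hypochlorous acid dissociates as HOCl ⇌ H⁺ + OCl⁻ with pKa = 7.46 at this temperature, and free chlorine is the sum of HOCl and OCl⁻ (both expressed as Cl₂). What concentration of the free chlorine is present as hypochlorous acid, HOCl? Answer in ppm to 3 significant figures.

0.647 ppm

[OCl⁻]/[HOCl] = 10^(pH − pKa) = 10^(7.57 − 7.46) = 10^0.11 = 1.288.
Fraction as HOCl = 1 / (1 + 1.288) = 0.437.
HOCl = 0.437 × 1.48 ppm = 0.6468 ppm.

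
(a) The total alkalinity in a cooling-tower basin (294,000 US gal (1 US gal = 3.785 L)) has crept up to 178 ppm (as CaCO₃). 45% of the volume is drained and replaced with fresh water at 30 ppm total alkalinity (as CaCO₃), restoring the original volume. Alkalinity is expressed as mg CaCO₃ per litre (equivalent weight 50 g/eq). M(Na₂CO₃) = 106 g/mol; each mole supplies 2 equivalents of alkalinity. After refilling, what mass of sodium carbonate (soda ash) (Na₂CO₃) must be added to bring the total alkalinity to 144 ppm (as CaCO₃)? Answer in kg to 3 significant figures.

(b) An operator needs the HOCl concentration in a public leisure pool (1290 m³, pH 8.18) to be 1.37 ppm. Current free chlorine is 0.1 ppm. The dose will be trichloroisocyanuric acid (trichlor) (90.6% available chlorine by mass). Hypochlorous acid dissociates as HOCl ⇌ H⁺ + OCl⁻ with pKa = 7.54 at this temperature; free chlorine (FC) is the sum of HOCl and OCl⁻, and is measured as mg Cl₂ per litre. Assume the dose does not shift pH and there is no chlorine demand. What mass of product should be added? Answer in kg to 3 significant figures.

(a) Volume: 294,000 US gal × 3.785 L/gal = 1,112,790 L.
(a) After draining 45% and refilling: 178 × 0.55 + 30 × 0.45 = 111.4 ppm.
(a) Deficit to target: 144 − 111.4 = 32.6 mg/L.
(a) As CaCO₃: 32.6 mg/L × 1,112,790 L = 36,280 g; ÷ 50 g/eq ÷ 2 = 362.8 mol Na₂CO₃.
(a) Mass: 362.8 × 106 = 38,450 g.

(b) Volume: 1290 m³ = 1,290,000 L.
(b) [OCl⁻]/[HOCl] = 10^(pH − pKa) = 10^(8.18 − 7.54) = 4.365; fraction as HOCl = 1/(1 + 4.365) = 0.1864.
(b) Free chlorine required for 1.37 ppm HOCl: 1.37 / 0.1864 = 7.35 ppm.
(b) FC to add: 7.35 − 0.1 = 7.25 mg/L as Cl₂.
(b) Cl₂ equivalent: 7.25 mg/L × 1,290,000 L = 9353 g.
(b) Product at 90.6% available Cl: 9353 / 0.906 = 10,320 g.

(a) 38.5 kg; (b) 10.3 kg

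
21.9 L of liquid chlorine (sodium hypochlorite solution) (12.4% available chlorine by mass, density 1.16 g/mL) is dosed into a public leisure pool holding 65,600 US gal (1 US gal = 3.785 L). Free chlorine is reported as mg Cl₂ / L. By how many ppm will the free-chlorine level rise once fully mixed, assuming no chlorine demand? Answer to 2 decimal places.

Volume: 65,600 US gal × 3.785 L/gal = 248,296 L.
Mass of solution: 21.9 L × 1000 mL/L × 1.16 g/mL = 25,400 g.
Available chlorine delivered: 25,400 g × 0.124 = 3150 g as Cl₂.
Concentration rise: 3150 g / 248,296 L = 12.69 mg/L = 12.69 ppm.

12.69 ppm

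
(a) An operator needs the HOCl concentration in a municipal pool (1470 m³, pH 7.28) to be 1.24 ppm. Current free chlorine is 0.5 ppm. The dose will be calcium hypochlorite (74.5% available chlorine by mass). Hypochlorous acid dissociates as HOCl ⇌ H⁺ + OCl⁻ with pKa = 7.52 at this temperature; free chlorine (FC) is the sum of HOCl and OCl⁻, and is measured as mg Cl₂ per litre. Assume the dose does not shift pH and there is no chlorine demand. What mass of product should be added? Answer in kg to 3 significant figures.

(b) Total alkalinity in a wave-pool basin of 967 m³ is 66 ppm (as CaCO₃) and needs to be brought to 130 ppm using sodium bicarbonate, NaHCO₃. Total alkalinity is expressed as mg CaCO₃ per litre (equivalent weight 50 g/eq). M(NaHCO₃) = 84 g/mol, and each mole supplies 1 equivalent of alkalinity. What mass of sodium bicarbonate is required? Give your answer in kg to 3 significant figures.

(a) 2.87 kg; (b) 104 kg

(a) Volume: 1470 m³ = 1,470,000 L.
(a) [OCl⁻]/[HOCl] = 10^(pH − pKa) = 10^(7.28 − 7.52) = 0.5754; fraction as HOCl = 1/(1 + 0.5754) = 0.6347.
(a) Free chlorine required for 1.24 ppm HOCl: 1.24 / 0.6347 = 1.954 ppm.
(a) FC to add: 1.954 − 0.5 = 1.454 mg/L as Cl₂.
(a) Cl₂ equivalent: 1.454 mg/L × 1,470,000 L = 2137 g.
(a) Product at 74.5% available Cl: 2137 / 0.745 = 2868 g.

(b) Volume: 967 m³ = 967,000 L.
(b) Alkalinity to add: (130 − 66) = 64 mg/L as CaCO₃ × 967,000 L = 61,890 g as CaCO₃.
(b) Equivalents: 61,890 g ÷ 50 g/eq = 1238 eq.
(b) NaHCO₃ supplies 1 eq per mole → 1238 mol.
(b) Mass: 1238 mol × 84 g/mol = 104,000 g.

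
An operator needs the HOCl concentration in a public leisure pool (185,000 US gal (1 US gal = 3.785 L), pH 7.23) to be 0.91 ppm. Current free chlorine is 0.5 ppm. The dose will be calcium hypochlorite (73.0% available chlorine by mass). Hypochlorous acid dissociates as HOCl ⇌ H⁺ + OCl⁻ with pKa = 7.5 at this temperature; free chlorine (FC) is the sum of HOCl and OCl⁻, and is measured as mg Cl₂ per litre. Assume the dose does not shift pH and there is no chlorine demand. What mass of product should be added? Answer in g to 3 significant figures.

862 g

Volume: 185,000 US gal × 3.785 L/gal = 700,225 L.
[OCl⁻]/[HOCl] = 10^(pH − pKa) = 10^(7.23 − 7.5) = 0.537; fraction as HOCl = 1/(1 + 0.537) = 0.6506.
Free chlorine required for 0.91 ppm HOCl: 0.91 / 0.6506 = 1.399 ppm.
FC to add: 1.399 − 0.5 = 0.8987 mg/L as Cl₂.
Cl₂ equivalent: 0.8987 mg/L × 700,225 L = 629.3 g.
Product at 73.0% available Cl: 629.3 / 0.73 = 862 g.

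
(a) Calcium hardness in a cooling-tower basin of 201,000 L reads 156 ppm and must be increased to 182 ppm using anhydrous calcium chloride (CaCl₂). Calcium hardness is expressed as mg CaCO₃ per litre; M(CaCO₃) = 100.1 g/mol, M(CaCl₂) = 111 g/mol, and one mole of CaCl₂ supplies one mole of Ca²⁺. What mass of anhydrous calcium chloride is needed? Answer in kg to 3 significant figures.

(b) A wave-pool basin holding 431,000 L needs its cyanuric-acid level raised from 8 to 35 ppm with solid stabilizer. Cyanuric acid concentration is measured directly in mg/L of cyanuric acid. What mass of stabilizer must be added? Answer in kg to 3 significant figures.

(a) 5.80 kg; (b) 11.6 kg

(a) Hardness to add: (182 − 156) = 26 mg/L as CaCO₃ × 201,000 L = 5226 g as CaCO₃.
(a) Moles of Ca²⁺ (1 mol Ca²⁺ ≡ 1 mol CaCO₃): 5226 / 100.1 g/mol = 52.21 mol.
(a) Mass of CaCl₂: 52.21 × 111 = 5795 g.

(b) CYA to add: (35 − 8) = 27 mg/L × 431,000 L = 11,640 g cyanuric acid.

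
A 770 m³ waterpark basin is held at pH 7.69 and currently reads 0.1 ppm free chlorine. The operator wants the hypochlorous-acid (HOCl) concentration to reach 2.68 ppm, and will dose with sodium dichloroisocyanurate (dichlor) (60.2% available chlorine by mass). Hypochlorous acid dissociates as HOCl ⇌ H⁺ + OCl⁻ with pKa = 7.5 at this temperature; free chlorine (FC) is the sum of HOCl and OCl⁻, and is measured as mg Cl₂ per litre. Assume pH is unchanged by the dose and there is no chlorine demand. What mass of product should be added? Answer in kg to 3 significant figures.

Volume: 770 m³ = 770,000 L.
[OCl⁻]/[HOCl] = 10^(pH − pKa) = 10^(7.69 − 7.5) = 1.549; fraction as HOCl = 1/(1 + 1.549) = 0.3923.
Free chlorine required for 2.68 ppm HOCl: 2.68 / 0.3923 = 6.831 ppm.
FC to add: 6.831 − 0.1 = 6.731 mg/L as Cl₂.
Cl₂ equivalent: 6.731 mg/L × 770,000 L = 5183 g.
Product at 60.2% available Cl: 5183 / 0.602 = 8609 g.

8.61 kg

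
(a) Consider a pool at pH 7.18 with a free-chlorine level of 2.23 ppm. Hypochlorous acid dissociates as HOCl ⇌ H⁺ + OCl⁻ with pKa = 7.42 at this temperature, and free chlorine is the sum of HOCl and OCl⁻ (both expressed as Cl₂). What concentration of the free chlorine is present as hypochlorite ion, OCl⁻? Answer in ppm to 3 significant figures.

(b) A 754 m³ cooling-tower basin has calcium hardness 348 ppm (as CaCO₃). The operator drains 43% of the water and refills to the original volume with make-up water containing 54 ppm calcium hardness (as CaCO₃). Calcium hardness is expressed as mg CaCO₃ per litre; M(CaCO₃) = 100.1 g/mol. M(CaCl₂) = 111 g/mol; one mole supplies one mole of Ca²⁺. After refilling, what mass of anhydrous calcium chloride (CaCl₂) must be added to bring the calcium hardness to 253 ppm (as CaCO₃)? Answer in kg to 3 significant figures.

(a) 0.815 ppm; (b) 26.3 kg

(a) [OCl⁻]/[HOCl] = 10^(pH − pKa) = 10^(7.18 − 7.42) = 10^-0.24 = 0.5754.
(a) Fraction as HOCl = 1 / (1 + 0.5754) = 0.6347.
(a) OCl⁻ = (1 − 0.6347) × 2.23 ppm = 0.8145 ppm.

(b) Volume: 754 m³ = 754,000 L.
(b) After draining 43% and refilling: 348 × 0.57 + 54 × 0.43 = 221.58 ppm.
(b) Deficit to target: 253 − 221.58 = 31.42 mg/L.
(b) As CaCO₃: 31.42 mg/L × 754,000 L = 23,690 g; ÷ 100.1 = 236.7 mol Ca²⁺.
(b) Mass: 236.7 × 111 = 26,270 g.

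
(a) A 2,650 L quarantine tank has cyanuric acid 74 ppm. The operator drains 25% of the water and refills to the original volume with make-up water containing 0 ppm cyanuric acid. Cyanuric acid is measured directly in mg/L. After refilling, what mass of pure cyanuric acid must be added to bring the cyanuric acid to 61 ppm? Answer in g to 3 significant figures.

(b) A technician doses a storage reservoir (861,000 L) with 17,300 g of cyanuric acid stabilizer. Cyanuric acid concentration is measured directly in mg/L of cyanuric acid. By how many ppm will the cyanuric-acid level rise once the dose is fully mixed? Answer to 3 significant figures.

(a) 14.6 g; (b) 20.1 ppm

(a) After draining 25% and refilling: 74 × 0.75 + 0 × 0.25 = 55.5 ppm.
(a) Deficit to target: 61 − 55.5 = 5.5 mg/L.
(a) Mass: 5.5 mg/L × 2,650 L = 14.57 g cyanuric acid.

(b) Rise: 17,300 g / 861,000 L × 1000 = 20.09 mg/L.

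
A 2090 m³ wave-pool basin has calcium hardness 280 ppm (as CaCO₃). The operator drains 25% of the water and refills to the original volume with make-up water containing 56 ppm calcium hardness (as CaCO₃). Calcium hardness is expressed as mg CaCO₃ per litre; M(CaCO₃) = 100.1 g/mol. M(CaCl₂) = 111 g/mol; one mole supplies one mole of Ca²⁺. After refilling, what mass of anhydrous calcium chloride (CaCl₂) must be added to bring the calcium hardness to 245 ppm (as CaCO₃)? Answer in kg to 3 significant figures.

48.7 kg

Volume: 2090 m³ = 2,090,000 L.
After draining 25% and refilling: 280 × 0.75 + 56 × 0.25 = 224 ppm.
Deficit to target: 245 − 224 = 21 mg/L.
As CaCO₃: 21 mg/L × 2,090,000 L = 43,890 g; ÷ 100.1 = 438.5 mol Ca²⁺.
Mass: 438.5 × 111 = 48,670 g.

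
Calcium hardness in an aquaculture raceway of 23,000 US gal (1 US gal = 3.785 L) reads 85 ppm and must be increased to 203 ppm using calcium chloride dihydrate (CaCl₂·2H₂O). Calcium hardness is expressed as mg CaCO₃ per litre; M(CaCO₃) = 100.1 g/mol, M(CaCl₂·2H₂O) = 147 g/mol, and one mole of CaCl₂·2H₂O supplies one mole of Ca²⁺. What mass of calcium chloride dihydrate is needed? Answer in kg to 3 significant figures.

Volume: 23,000 US gal × 3.785 L/gal = 87,055 L.
Hardness to add: (203 − 85) = 118 mg/L as CaCO₃ × 87,055 L = 10,270 g as CaCO₃.
Moles of Ca²⁺ (1 mol Ca²⁺ ≡ 1 mol CaCO₃): 10,270 / 100.1 g/mol = 102.6 mol.
Mass of CaCl₂·2H₂O: 102.6 × 147 = 15,090 g.

15.1 kg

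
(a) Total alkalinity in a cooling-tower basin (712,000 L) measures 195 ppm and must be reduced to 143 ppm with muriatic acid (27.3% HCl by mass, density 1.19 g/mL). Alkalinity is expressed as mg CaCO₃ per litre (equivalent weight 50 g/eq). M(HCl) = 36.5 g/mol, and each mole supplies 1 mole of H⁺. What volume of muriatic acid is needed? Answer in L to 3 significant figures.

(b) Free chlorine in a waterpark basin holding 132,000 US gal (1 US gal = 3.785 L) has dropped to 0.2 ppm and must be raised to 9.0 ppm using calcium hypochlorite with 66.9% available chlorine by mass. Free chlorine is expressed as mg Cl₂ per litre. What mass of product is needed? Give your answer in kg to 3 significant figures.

(a) 83.2 L; (b) 6.57 kg

(a) Alkalinity to neutralize: (195 − 143) = 52 mg/L as CaCO₃ × 712,000 L = 37,020 g as CaCO₃.
(a) Equivalents of H⁺ required: 37,020 ÷ 50 g/eq = 740.5 eq = 740.5 mol HCl.
(a) Mass of HCl: 740.5 × 36.5 = 27,030 g.
(a) Mass of 27.3% solution: 27,030 / 0.273 = 99,000 g.
(a) Volume: 99,000 g ÷ 1.19 g/mL = 83,190 mL.

(b) Volume: 132,000 US gal × 3.785 L/gal = 499,620 L.
(b) Chlorine deficit: 9.0 − 0.2 = 8.8 ppm = 8.8 mg/L as Cl₂.
(b) Cl₂ equivalent needed: 8.8 mg/L × 499,620 L = 4,397,000 mg = 4397 g.
(b) Product at 66.9% available chlorine: 4397 / 0.669 = 6572 g.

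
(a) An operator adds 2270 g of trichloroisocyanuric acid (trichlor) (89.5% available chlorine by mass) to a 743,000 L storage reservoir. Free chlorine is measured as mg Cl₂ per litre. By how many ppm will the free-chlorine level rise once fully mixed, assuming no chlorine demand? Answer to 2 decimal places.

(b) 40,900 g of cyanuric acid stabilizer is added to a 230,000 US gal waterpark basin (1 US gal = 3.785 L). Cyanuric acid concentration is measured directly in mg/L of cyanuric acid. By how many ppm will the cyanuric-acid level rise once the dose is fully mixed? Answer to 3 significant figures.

(a) Available chlorine delivered: 2270 g × 0.895 = 2032 g as Cl₂.
(a) Concentration rise: 2032 g / 743,000 L = 2.734 mg/L = 2.73 ppm.

(b) Volume: 230,000 US gal × 3.785 L/gal = 870,550 L.
(b) Rise: 40,900 g / 870,550 L × 1000 = 46.98 mg/L.

(a) 2.73 ppm; (b) 47.0 ppm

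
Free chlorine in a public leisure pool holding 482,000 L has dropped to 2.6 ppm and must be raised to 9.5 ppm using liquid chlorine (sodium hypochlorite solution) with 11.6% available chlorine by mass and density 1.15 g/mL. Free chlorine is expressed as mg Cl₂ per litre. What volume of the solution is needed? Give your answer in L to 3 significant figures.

24.9 L

Chlorine deficit: 9.5 − 2.6 = 6.9 ppm = 6.9 mg/L as Cl₂.
Cl₂ equivalent needed: 6.9 mg/L × 482,000 L = 3,326,000 mg = 3326 g.
Product at 11.6% available chlorine: 3326 / 0.116 = 28,670 g.
Volume at density 1.15 g/mL: 28,670 g ÷ 1.15 g/mL = 24,930 mL.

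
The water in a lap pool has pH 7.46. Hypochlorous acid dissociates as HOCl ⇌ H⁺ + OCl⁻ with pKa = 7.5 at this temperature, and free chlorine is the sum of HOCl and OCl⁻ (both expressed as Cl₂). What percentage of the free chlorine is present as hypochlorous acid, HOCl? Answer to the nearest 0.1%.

52.3%

[OCl⁻]/[HOCl] = 10^(pH − pKa) = 10^(7.46 − 7.5) = 10^-0.04 = 0.912.
Fraction as HOCl = 1 / (1 + 0.912) = 0.523.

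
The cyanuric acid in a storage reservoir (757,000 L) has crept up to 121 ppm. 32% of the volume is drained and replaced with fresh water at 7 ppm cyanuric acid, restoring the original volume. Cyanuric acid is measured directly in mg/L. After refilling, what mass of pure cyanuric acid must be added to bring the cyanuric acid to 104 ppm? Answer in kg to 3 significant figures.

14.7 kg

After draining 32% and refilling: 121 × 0.68 + 7 × 0.32 = 84.52 ppm.
Deficit to target: 104 − 84.52 = 19.48 mg/L.
Mass: 19.48 mg/L × 757,000 L = 14,750 g cyanuric acid.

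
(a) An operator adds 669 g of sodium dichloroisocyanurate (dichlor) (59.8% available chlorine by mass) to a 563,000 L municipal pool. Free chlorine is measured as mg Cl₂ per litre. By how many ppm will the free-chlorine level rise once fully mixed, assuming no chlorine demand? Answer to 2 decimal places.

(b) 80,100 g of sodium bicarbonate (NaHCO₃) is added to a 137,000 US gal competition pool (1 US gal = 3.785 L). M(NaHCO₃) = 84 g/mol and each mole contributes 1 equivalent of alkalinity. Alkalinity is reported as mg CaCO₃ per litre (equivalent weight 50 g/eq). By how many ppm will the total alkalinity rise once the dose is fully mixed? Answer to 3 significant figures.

(a) 0.71 ppm; (b) 91.9 ppm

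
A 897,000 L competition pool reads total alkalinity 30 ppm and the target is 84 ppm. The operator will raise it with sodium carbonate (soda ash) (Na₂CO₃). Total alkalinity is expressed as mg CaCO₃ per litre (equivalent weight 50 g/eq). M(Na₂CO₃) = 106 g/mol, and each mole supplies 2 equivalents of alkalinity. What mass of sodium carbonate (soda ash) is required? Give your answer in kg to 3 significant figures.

51.3 kg

Alkalinity to add: (84 − 30) = 54 mg/L as CaCO₃ × 897,000 L = 48,440 g as CaCO₃.
Equivalents: 48,440 g ÷ 50 g/eq = 968.8 eq.
Each mole of Na₂CO₃ supplies 2 eq, so 968.8 / 2 = 484.4 mol.
Mass: 484.4 mol × 106 g/mol = 51,340 g.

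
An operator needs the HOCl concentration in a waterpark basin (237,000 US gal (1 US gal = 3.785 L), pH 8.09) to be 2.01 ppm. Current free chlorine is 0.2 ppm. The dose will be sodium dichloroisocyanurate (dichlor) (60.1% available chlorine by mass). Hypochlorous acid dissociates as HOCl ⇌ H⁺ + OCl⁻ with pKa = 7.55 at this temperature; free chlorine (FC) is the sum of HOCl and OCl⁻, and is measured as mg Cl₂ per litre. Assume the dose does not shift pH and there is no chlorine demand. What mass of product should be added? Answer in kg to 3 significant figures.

Volume: 237,000 US gal × 3.785 L/gal = 897,045 L.
[OCl⁻]/[HOCl] = 10^(pH − pKa) = 10^(8.09 − 7.55) = 3.467; fraction as HOCl = 1/(1 + 3.467) = 0.2238.
Free chlorine required for 2.01 ppm HOCl: 2.01 / 0.2238 = 8.979 ppm.
FC to add: 8.979 − 0.2 = 8.779 mg/L as Cl₂.
Cl₂ equivalent: 8.779 mg/L × 897,045 L = 7876 g.
Product at 60.1% available Cl: 7876 / 0.601 = 13,100 g.

13.1 kg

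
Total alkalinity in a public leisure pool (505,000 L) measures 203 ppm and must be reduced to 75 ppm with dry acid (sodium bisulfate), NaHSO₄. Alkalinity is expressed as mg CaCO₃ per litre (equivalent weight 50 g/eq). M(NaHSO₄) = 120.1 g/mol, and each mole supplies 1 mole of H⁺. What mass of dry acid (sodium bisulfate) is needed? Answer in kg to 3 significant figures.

155 kg

Alkalinity to neutralize: (203 − 75) = 128 mg/L as CaCO₃ × 505,000 L = 64,640 g as CaCO₃.
Equivalents of H⁺ required: 64,640 ÷ 50 g/eq = 1293 eq = 1293 mol NaHSO₄.
Mass of NaHSO₄: 1293 × 120.1 = 155,300 g.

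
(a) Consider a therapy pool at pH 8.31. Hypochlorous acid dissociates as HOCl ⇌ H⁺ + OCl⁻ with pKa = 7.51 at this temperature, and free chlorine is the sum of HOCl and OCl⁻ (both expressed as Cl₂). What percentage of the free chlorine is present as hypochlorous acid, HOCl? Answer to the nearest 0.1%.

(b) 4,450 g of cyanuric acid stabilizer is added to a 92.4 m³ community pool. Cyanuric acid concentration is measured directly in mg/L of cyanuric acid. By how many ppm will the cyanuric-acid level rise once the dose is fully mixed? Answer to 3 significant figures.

(a) 13.7%; (b) 48.2 ppm

(a) [OCl⁻]/[HOCl] = 10^(pH − pKa) = 10^(8.31 − 7.51) = 10^0.80 = 6.31.
(a) Fraction as HOCl = 1 / (1 + 6.31) = 0.1368.

(b) Volume: 92.4 m³ = 92,400 L.
(b) Rise: 4,450 g / 92,400 L × 1000 = 48.16 mg/L.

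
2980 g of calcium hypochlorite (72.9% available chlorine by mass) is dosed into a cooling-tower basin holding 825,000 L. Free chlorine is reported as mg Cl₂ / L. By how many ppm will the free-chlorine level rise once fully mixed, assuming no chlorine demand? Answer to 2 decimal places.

Available chlorine delivered: 2980 g × 0.729 = 2172 g as Cl₂.
Concentration rise: 2172 g / 825,000 L = 2.633 mg/L = 2.63 ppm.

2.63 ppm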